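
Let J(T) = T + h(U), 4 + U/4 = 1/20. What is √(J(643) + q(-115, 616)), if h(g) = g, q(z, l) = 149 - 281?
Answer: 2*√3095/5 ≈ 22.253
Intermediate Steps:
U = -79/5 (U = -16 + 4/20 = -16 + 4*(1/20) = -16 + ⅕ = -79/5 ≈ -15.800)
q(z, l) = -132
J(T) = -79/5 + T (J(T) = T - 79/5 = -79/5 + T)
√(J(643) + q(-115, 616)) = √((-79/5 + 643) - 132) = √(3136/5 - 132) = √(2476/5) = 2*√3095/5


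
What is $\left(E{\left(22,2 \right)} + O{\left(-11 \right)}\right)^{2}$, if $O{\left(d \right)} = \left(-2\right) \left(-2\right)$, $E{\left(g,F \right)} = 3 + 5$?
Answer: $144$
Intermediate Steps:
$E{\left(g,F \right)} = 8$
$O{\left(d \right)} = 4$
$\left(E{\left(22,2 \right)} + O{\left(-11 \right)}\right)^{2} = \left(8 + 4\right)^{2} = 12^{2} = 144$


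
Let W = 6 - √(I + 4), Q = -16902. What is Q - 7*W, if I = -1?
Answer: -16944 + 7*√3 ≈ -16932.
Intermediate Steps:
W = 6 - √3 (W = 6 - √(-1 + 4) = 6 - √3 ≈ 4.2680)
Q - 7*W = -16902 - 7*(6 - √3) = -16902 + (-42 + 7*√3) = -16944 + 7*√3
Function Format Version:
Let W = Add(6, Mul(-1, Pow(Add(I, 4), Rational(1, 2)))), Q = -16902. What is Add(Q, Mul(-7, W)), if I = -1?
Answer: Add(-16944, Mul(7, Pow(3, Rational(1, 2)))) ≈ -16932.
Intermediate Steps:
W = Add(6, Mul(-1, Pow(3, Rational(1, 2)))) (W = Add(6, Mul(-1, Pow(Add(-1, 4), Rational(1, 2)))) = Add(6, Mul(-1, Pow(3, Rational(1, 2)))) ≈ 4.2680)
Add(Q, Mul(-7, W)) = Add(-16902, Mul(-7, Add(6, Mul(-1, Pow(3, Rational(1, 2)))))) = Add(-16902, Add(-42, Mul(7, Pow(3, Rational(1, 2))))) = Add(-16944, Mul(7, Pow(3, Rational(1, 2))))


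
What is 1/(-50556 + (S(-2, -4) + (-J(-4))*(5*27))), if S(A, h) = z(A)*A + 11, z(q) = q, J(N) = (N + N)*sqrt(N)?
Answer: -16847/853019427 - 240*I/284339809 ≈ -1.975e-5 - 8.4406e-7*I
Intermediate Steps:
J(N) = 2*N**(3/2) (J(N) = (2*N)*sqrt(N) = 2*N**(3/2))
S(A, h) = 11 + A**2 (S(A, h) = A*A + 11 = A**2 + 11 = 11 + A**2)
1/(-50556 + (S(-2, -4) + (-J(-4))*(5*27))) = 1/(-50556 + ((11 + (-2)**2) + (-2*(-4)**(3/2))*(5*27))) = 1/(-50556 + ((11 + 4) - 2*(-8*I)*135)) = 1/(-50556 + (15 - (-16)*I*135)) = 1/(-50556 + (15 + (16*I)*135)) = 1/(-50556 + (15 + 2160*I)) = 1/(-50541 + 2160*I) = (-50541 - 2160*I)/2559058281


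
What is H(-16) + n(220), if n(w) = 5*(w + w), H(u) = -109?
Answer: 2091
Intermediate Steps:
n(w) = 10*w (n(w) = 5*(2*w) = 10*w)
H(-16) + n(220) = -109 + 10*220 = -109 + 2200 = 2091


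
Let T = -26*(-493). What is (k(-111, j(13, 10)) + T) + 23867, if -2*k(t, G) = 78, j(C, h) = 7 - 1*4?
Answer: 36646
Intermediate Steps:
j(C, h) = 3 (j(C, h) = 7 - 4 = 3)
k(t, G) = -39 (k(t, G) = -½*78 = -39)
T = 12818
(k(-111, j(13, 10)) + T) + 23867 = (-39 + 12818) + 23867 = 12779 + 23867 = 36646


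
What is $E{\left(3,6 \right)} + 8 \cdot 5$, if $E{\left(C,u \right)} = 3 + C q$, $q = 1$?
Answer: $46$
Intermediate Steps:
$E{\left(C,u \right)} = 3 + C$ ($E{\left(C,u \right)} = 3 + C 1 = 3 + C$)
$E{\left(3,6 \right)} + 8 \cdot 5 = \left(3 + 3\right) + 8 \cdot 5 = 6 + 40 = 46$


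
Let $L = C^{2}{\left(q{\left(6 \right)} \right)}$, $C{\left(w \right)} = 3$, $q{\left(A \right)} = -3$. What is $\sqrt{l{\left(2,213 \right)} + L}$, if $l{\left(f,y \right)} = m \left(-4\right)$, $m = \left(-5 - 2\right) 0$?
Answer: $3$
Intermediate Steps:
$m = 0$ ($m = \left(-7\right) 0 = 0$)
$l{\left(f,y \right)} = 0$ ($l{\left(f,y \right)} = 0 \left(-4\right) = 0$)
$L = 9$ ($L = 3^{2} = 9$)
$\sqrt{l{\left(2,213 \right)} + L} = \sqrt{0 + 9} = \sqrt{9} = 3$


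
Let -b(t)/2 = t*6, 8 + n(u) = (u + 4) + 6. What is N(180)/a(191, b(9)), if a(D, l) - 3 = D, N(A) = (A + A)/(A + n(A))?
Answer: 90/17557 ≈ 0.0051262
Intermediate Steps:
n(u) = 2 + u (n(u) = -8 + ((u + 4) + 6) = -8 + ((4 + u) + 6) = -8 + (10 + u) = 2 + u)
b(t) = -12*t (b(t) = -2*t*6 = -12*t)
N(A) = 2*A/(2 + 2*A) (N(A) = (A + A)/(A + (2 + A)) = (2*A)/(2 + 2*A) = 2*A/(2 + 2*A))
a(D, l) = 3 + D
N(180)/a(191, b(9)) = (180/(1 + 180))/(3 + 191) = (180/181)/194 = (180*(1/181))*(1/194) = (180/181)*(1/194) = 90/17557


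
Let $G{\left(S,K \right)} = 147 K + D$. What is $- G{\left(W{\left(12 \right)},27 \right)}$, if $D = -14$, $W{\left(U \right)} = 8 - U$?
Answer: $-3955$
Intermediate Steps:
$G{\left(S,K \right)} = -14 + 147 K$ ($G{\left(S,K \right)} = 147 K - 14 = -14 + 147 K$)
$- G{\left(W{\left(12 \right)},27 \right)} = - (-14 + 147 \cdot 27) = - (-14 + 3969) = \left(-1\right) 3955 = -3955$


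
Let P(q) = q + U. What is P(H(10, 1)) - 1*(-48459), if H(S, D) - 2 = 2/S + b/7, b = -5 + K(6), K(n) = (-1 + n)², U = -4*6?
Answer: 1695402/35 ≈ 48440.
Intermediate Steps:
U = -24
b = 20 (b = -5 + (-1 + 6)² = -5 + 5² = -5 + 25 = 20)
H(S, D) = 34/7 + 2/S (H(S, D) = 2 + (2/S + 20/7) = 2 + (20/7 + 2/S) = 34/7 + 2/S)
P(q) = -24 + q (P(q) = q - 24 = -24 + q)
P(H(10, 1)) - 1*(-48459) = (-24 + (34/7 + 2/10)) - 1*(-48459) = (-24 + (34/7 + 2*(⅒))) + 48459 = (-24 + (34/7 + ⅕)) + 48459 = (-24 + 177/35) + 48459 = -663/35 + 48459 = 1695402/35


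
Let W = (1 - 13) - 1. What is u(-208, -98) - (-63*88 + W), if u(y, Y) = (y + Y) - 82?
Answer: 5169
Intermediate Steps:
W = -13 (W = -12 - 1 = -13)
u(y, Y) = -82 + Y + y (u(y, Y) = (Y + y) - 82 = -82 + Y + y)
u(-208, -98) - (-63*88 + W) = (-82 - 98 - 208) - (-63*88 - 13) = -388 - (-5544 - 13) = -388 - 1*(-5557) = -388 + 5557 = 5169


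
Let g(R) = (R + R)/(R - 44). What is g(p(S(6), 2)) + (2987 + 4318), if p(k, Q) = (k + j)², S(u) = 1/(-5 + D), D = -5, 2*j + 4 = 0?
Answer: 28919613/3959 ≈ 7304.8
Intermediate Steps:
j = -2 (j = -2 + (½)*0 = -2 + 0 = -2)
S(u) = -⅒ (S(u) = 1/(-5 - 5) = 1/(-10) = -⅒)
p(k, Q) = (-2 + k)² (p(k, Q) = (k - 2)² = (-2 + k)²)
g(R) = 2*R/(-44 + R) (g(R) = (2*R)/(-44 + R) = 2*R/(-44 + R))
g(p(S(6), 2)) + (2987 + 4318) = 2*(-2 - ⅒)²/(-44 + (-2 - ⅒)²) + (2987 + 4318) = 2*(-21/10)²/(-44 + (-21/10)²) + 7305 = 2*(441/100)/(-44 + 441/100) + 7305 = 2*(441/100)/(-3959/100) + 7305 = 2*(441/100)*(-100/3959) + 7305 = -882/3959 + 7305 = 28919613/3959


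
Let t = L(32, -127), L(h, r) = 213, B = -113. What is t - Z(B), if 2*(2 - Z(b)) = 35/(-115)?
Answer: 9699/46 ≈ 210.85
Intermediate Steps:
Z(b) = 99/46 (Z(b) = 2 - 35/(2*(-115)) = 2 - 35*(-1)/(2*115) = 2 - 1/2*(-7/23) = 2 + 7/46 = 99/46)
t = 213
t - Z(B) = 213 - 1*99/46 = 213 - 99/46 = 9699/46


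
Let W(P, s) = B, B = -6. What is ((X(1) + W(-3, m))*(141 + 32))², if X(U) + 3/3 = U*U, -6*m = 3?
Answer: 1077444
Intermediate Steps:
m = -½ (m = -⅙*3 = -½ ≈ -0.50000)
W(P, s) = -6
X(U) = -1 + U² (X(U) = -1 + U*U = -1 + U²)
((X(1) + W(-3, m))*(141 + 32))² = (((-1 + 1²) - 6)*(141 + 32))² = (((-1 + 1) - 6)*173)² = ((0 - 6)*173)² = (-6*173)² = (-1038)² = 1077444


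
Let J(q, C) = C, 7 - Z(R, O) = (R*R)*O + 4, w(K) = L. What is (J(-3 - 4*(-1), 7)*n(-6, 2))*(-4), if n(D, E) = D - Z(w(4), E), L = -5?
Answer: -1148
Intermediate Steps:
w(K) = -5
Z(R, O) = 3 - O*R² (Z(R, O) = 7 - ((R*R)*O + 4) = 7 - (R²*O + 4) = 7 - (O*R² + 4) = 7 - (4 + O*R²) = 7 + (-4 - O*R²) = 3 - O*R²)
n(D, E) = -3 + D + 25*E (n(D, E) = D - (3 - 1*E*(-5)²) = D - (3 - 1*E*25) = D - (3 - 25*E) = D + (-3 + 25*E) = -3 + D + 25*E)
(J(-3 - 4*(-1), 7)*n(-6, 2))*(-4) = (7*(-3 - 6 + 25*2))*(-4) = (7*(-3 - 6 + 50))*(-4) = (7*41)*(-4) = 287*(-4) = -1148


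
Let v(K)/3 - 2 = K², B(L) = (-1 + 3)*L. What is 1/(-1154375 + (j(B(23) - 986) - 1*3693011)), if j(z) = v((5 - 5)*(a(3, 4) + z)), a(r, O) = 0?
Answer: -1/4847380 ≈ -2.0630e-7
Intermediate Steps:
B(L) = 2*L
v(K) = 6 + 3*K²
j(z) = 6 (j(z) = 6 + 3*((5 - 5)*(0 + z))² = 6 + 3*(0*z)² = 6 + 3*0² = 6 + 3*0 = 6 + 0 = 6)
1/(-1154375 + (j(B(23) - 986) - 1*3693011)) = 1/(-1154375 + (6 - 1*3693011)) = 1/(-1154375 + (6 - 3693011)) = 1/(-1154375 - 3693005) = 1/(-4847380) = -1/4847380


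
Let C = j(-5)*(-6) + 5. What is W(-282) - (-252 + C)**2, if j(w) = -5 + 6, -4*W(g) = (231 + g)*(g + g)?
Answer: -71200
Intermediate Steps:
W(g) = -g*(231 + g)/2 (W(g) = -(231 + g)*(g + g)/4 = -(231 + g)*2*g/4 = -g*(231 + g)/2)
j(w) = 1
C = -1 (C = 1*(-6) + 5 = -6 + 5 = -1)
W(-282) - (-252 + C)**2 = -1/2*(-282)*(231 - 282) - (-252 - 1)**2 = -1/2*(-282)*(-51) - 1*(-253)**2 = -7191 - 1*64009 = -7191 - 64009 = -71200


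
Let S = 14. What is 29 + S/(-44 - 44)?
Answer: 1269/44 ≈ 28.841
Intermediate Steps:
29 + S/(-44 - 44) = 29 + 14/(-44 - 44) = 29 + 14/(-88) = 29 + 14*(-1/88) = 29 - 7/44 = 1269/44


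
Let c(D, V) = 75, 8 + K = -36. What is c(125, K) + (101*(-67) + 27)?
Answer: -6665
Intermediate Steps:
K = -44 (K = -8 - 36 = -44)
c(125, K) + (101*(-67) + 27) = 75 + (101*(-67) + 27) = 75 + (-6767 + 27) = 75 - 6740 = -6665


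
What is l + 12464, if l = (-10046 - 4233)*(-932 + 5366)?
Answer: -63300622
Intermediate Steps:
l = -63313086 (l = -14279*4434 = -63313086)
l + 12464 = -63313086 + 12464 = -63300622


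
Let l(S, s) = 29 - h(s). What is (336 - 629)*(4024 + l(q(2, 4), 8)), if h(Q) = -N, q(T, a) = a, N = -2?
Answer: -1186943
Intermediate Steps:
h(Q) = 2 (h(Q) = -1*(-2) = 2)
l(S, s) = 27 (l(S, s) = 29 - 1*2 = 29 - 2 = 27)
(336 - 629)*(4024 + l(q(2, 4), 8)) = (336 - 629)*(4024 + 27) = -293*4051 = -1186943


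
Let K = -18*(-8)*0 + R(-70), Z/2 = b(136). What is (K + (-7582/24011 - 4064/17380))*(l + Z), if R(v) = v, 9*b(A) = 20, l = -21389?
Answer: 1416567737479976/938950155 ≈ 1.5087e+6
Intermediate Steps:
b(A) = 20/9 (b(A) = (⅑)*20 = 20/9)
Z = 40/9 (Z = 2*(20/9) = 40/9 ≈ 4.4444)
K = -70 (K = -18*(-8)*0 - 70 = 144*0 - 70 = 0 - 70 = -70)
(K + (-7582/24011 - 4064/17380))*(l + Z) = (-70 + (-7582/24011 - 4064/17380))*(-21389 + 40/9) = (-70 + (-7582*1/24011 - 4064*1/17380))*(-192461/9) = (-70 + (-7582/24011 - 1016/4345))*(-192461/9) = (-70 - 57338966/104327795)*(-192461/9) = -7360284616/104327795*(-192461/9) = 1416567737479976/938950155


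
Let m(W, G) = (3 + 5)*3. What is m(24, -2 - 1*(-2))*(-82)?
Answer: -1968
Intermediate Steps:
m(W, G) = 24 (m(W, G) = 8*3 = 24)
m(24, -2 - 1*(-2))*(-82) = 24*(-82) = -1968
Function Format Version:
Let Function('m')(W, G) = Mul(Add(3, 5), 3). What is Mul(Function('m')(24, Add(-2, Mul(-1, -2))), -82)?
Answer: -1968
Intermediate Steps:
Function('m')(W, G) = 24 (Function('m')(W, G) = Mul(8, 3) = 24)
Mul(Function('m')(24, Add(-2, Mul(-1, -2))), -82) = Mul(24, -82) = -1968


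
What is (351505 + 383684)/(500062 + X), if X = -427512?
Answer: 735189/72550 ≈ 10.134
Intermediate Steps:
(351505 + 383684)/(500062 + X) = (351505 + 383684)/(500062 - 427512) = 735189/72550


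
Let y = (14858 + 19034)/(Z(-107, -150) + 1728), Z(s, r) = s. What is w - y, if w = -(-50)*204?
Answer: 16500308/1621 ≈ 10179.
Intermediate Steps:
w = 10200 (w = -1*(-10200) = 10200)
y = 33892/1621 (y = (14858 + 19034)/(-107 + 1728) = 33892/1621 ≈ 20.908)
w - y = 10200 - 1*33892/1621 = 10200 - 33892/1621 = 16500308/1621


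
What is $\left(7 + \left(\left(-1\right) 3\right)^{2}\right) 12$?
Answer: $192$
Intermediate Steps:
$\left(7 + \left(\left(-1\right) 3\right)^{2}\right) 12 = \left(7 + \left(-3\right)^{2}\right) 12 = \left(7 + 9\right) 12 = 16 \cdot 12 = 192$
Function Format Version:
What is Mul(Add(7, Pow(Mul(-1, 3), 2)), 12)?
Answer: 192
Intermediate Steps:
Mul(Add(7, Pow(Mul(-1, 3), 2)), 12) = Mul(Add(7, Pow(-3, 2)), 12) = Mul(Add(7, 9), 12) = Mul(16, 12) = 192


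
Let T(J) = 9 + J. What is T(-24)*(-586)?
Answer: 8790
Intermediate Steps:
T(-24)*(-586) = (9 - 24)*(-586) = -15*(-586) = 8790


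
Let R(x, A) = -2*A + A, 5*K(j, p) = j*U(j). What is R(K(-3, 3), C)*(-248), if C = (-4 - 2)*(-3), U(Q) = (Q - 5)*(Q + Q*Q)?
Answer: 4464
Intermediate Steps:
U(Q) = (-5 + Q)*(Q + Q**2)
K(j, p) = j**2*(-5 + j**2 - 4*j)/5 (K(j, p) = (j*(j*(-5 + j**2 - 4*j)))/5 = (j**2*(-5 + j**2 - 4*j))/5 = j**2*(-5 + j**2 - 4*j)/5)
C = 18 (C = -6*(-3) = 18)
R(x, A) = -A
R(K(-3, 3), C)*(-248) = -1*18*(-248) = -18*(-248) = 4464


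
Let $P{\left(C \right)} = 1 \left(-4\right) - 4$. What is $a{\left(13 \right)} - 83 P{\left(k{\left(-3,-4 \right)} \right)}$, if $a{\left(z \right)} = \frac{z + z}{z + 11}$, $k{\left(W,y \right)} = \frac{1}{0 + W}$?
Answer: $\frac{7981}{12} \approx 665.08$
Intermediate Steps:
$k{\left(W,y \right)} = \frac{1}{W}$
$P{\left(C \right)} = -8$ ($P{\left(C \right)} = -4 - 4 = -8$)
$a{\left(z \right)} = \frac{2 z}{11 + z}$
$a{\left(13 \right)} - 83 P{\left(k{\left(-3,-4 \right)} \right)} = 2 \cdot 13 \frac{1}{11 + 13} - -664 = 2 \cdot 13 \cdot \frac{1}{24} + 664 = \frac{13}{12} + 664 = \frac{7981}{12}$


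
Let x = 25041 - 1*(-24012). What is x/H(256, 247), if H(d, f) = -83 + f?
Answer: 49053/164 ≈ 299.10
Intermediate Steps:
x = 49053 (x = 25041 + 24012 = 49053)
x/H(256, 247) = 49053/(-83 + 247) = 49053/164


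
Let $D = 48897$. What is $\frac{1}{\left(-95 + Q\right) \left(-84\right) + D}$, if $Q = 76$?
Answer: $\frac{1}{50493} \approx 1.9805 \cdot 10^{-5}$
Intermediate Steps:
$\frac{1}{\left(-95 + Q\right) \left(-84\right) + D} = \frac{1}{\left(-95 + 76\right) \left(-84\right) + 48897} = \frac{1}{\left(-19\right) \left(-84\right) + 48897} = \frac{1}{1596 + 48897} = \frac{1}{50493}$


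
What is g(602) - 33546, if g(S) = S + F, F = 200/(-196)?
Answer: -1614306/49 ≈ -32945.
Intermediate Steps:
F = -50/49 (F = 200*(-1/196) = -50/49 ≈ -1.0204)
g(S) = -50/49 + S (g(S) = S - 50/49 = -50/49 + S)
g(602) - 33546 = (-50/49 + 602) - 33546 = 29448/49 - 33546 = -1614306/49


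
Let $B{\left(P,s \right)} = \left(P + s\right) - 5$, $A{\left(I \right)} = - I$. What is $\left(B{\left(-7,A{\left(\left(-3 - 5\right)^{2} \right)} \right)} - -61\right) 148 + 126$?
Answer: $-2094$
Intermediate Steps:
$B{\left(P,s \right)} = -5 + P + s$
$\left(B{\left(-7,A{\left(\left(-3 - 5\right)^{2} \right)} \right)} - -61\right) 148 + 126 = \left(\left(-5 - 7 - \left(-3 - 5\right)^{2}\right) - -61\right) 148 + 126 = \left(\left(-5 - 7 - \left(-8\right)^{2}\right) + 61\right) 148 + 126 = \left(\left(-5 - 7 - 64\right) + 61\right) 148 + 126 = \left(-76 + 61\right) 148 + 126 = \left(-15\right) 148 + 126 = -2220 + 126 = -2094$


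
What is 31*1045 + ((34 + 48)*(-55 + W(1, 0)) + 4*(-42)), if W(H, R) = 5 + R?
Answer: 28127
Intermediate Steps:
31*1045 + ((34 + 48)*(-55 + W(1, 0)) + 4*(-42)) = 31*1045 + ((34 + 48)*(-55 + (5 + 0)) + 4*(-42)) = 32395 + (82*(-55 + 5) - 168) = 32395 + (82*(-50) - 168) = 32395 + (-4100 - 168) = 32395 - 4268 = 28127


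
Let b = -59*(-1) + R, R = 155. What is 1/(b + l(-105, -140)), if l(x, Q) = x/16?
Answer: 16/3319 ≈ 0.0048207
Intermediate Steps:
l(x, Q) = x/16 (l(x, Q) = x*(1/16) = x/16)
b = 214 (b = -59*(-1) + 155 = 59 + 155 = 214)
1/(b + l(-105, -140)) = 1/(214 + (1/16)*(-105)) = 1/(214 - 105/16) = 1/(3319/16) = 16/3319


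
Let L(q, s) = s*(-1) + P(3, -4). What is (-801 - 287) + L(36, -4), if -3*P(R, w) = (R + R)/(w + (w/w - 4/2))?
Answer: -5418/5 ≈ -1083.6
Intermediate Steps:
P(R, w) = -2*R/(3*(-1 + w)) (P(R, w) = -(R + R)/(3*(w + (w/w - 4/2))) = -2*R/(3*(w + (1 - 4*½))) = -2*R/(3*(w + (1 - 2))) = -2*R/(3*(w - 1)) = -2*R/(3*(-1 + w)))
L(q, s) = ⅖ - s (L(q, s) = s*(-1) - 2*3/(-3 + 3*(-4)) = -s - 2*3/(-3 - 12) = -s - 2*3/(-15) = -s - 2*3*(-1/15) = -s + ⅖ = ⅖ - s)
(-801 - 287) + L(36, -4) = (-801 - 287) + (⅖ - 1*(-4)) = -1088 + (⅖ + 4) = -1088 + 22/5 = -5418/5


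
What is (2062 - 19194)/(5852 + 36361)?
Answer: -17132/42213 ≈ -0.40585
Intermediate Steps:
(2062 - 19194)/(5852 + 36361) = -17132/42213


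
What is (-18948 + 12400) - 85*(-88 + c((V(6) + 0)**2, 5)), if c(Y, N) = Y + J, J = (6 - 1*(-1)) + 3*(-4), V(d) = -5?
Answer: -768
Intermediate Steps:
J = -5 (J = (6 + 1) - 12 = 7 - 12 = -5)
c(Y, N) = -5 + Y (c(Y, N) = Y - 5 = -5 + Y)
(-18948 + 12400) - 85*(-88 + c((V(6) + 0)**2, 5)) = (-18948 + 12400) - 85*(-88 + (-5 + (-5 + 0)**2)) = -6548 - 85*(-88 + (-5 + (-5)**2)) = -6548 - 85*(-88 + (-5 + 25)) = -6548 - 85*(-88 + 20) = -6548 - 85*(-68) = -6548 + 5780 = -768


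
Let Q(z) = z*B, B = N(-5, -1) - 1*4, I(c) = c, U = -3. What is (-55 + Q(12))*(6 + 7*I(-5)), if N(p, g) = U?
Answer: 4031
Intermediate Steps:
N(p, g) = -3
B = -7 (B = -3 - 1*4 = -3 - 4 = -7)
Q(z) = -7*z (Q(z) = z*(-7) = -7*z)
(-55 + Q(12))*(6 + 7*I(-5)) = (-55 - 7*12)*(6 + 7*(-5)) = (-55 - 84)*(6 - 35) = -139*(-29) = 4031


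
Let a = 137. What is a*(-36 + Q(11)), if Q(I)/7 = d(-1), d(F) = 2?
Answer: -3014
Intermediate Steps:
Q(I) = 14 (Q(I) = 7*2 = 14)
a*(-36 + Q(11)) = 137*(-36 + 14) = 137*(-22) = -3014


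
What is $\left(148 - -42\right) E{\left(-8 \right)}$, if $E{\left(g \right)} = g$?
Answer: $-1520$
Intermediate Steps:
$\left(148 - -42\right) E{\left(-8 \right)} = \left(148 - -42\right) \left(-8\right) = \left(148 + \left(-3 + 45\right)\right) \left(-8\right) = \left(148 + 42\right) \left(-8\right) = 190 \left(-8\right) = -1520$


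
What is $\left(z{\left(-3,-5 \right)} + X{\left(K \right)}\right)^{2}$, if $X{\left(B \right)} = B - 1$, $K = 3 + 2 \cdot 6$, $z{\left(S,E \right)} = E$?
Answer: $81$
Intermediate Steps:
$K = 15$ ($K = 3 + 12 = 15$)
$X{\left(B \right)} = -1 + B$
$\left(z{\left(-3,-5 \right)} + X{\left(K \right)}\right)^{2} = \left(-5 + \left(-1 + 15\right)\right)^{2} = \left(-5 + 14\right)^{2} = 9^{2} = 81$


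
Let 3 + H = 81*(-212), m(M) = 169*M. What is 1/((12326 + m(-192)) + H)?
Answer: -1/37297 ≈ -2.6812e-5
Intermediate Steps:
H = -17175 (H = -3 + 81*(-212) = -3 - 17172 = -17175)
1/((12326 + m(-192)) + H) = 1/((12326 + 169*(-192)) - 17175) = 1/((12326 - 32448) - 17175) = 1/(-20122 - 17175) = 1/(-37297) = -1/37297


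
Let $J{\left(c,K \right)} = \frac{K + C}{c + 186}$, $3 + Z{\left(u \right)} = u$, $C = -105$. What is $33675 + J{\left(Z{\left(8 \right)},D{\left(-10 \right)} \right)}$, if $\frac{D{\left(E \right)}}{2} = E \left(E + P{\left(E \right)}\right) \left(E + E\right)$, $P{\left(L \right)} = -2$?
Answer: $\frac{6427020}{191} \approx 33649.0$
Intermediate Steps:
$Z{\left(u \right)} = -3 + u$
$D{\left(E \right)} = 4 E^{2} \left(-2 + E\right)$ ($D{\left(E \right)} = 2 E \left(E - 2\right) \left(E + E\right) = 2 E \left(-2 + E\right) 2 E = 2 E 2 E \left(-2 + E\right) = 2 \cdot 2 E^{2} \left(-2 + E\right) = 4 E^{2} \left(-2 + E\right)$)
$J{\left(c,K \right)} = \frac{-105 + K}{186 + c}$ ($J{\left(c,K \right)} = \frac{K - 105}{c + 186} = \frac{-105 + K}{186 + c}$)
$33675 + J{\left(Z{\left(8 \right)},D{\left(-10 \right)} \right)} = 33675 + \frac{-105 + 4 \left(-10\right)^{2} \left(-2 - 10\right)}{186 + \left(-3 + 8\right)} = 33675 + \frac{-105 + 4 \cdot 100 \left(-12\right)}{186 + 5} = 33675 + \frac{-105 - 4800}{191} = 33675 + \frac{1}{191} \left(-4905\right) = 33675 - \frac{4905}{191} = \frac{6427020}{191}$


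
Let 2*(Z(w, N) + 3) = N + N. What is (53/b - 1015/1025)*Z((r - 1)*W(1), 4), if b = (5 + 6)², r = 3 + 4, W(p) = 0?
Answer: -13698/24805 ≈ -0.55223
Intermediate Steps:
r = 7
b = 121 (b = 11² = 121)
Z(w, N) = -3 + N (Z(w, N) = -3 + (N + N)/2 = -3 + (2*N)/2 = -3 + N)
(53/b - 1015/1025)*Z((r - 1)*W(1), 4) = (53/121 - 1015/1025)*(-3 + 4) = (53*(1/121) - 1015*1/1025)*1 = (53/121 - 203/205)*1 = -13698/24805*1 = -13698/24805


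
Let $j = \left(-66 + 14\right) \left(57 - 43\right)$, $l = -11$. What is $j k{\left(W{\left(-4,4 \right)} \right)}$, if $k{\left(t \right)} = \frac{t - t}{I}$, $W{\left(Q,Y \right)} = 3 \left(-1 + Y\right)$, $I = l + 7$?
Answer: $0$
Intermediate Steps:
$I = -4$ ($I = -11 + 7 = -4$)
$W{\left(Q,Y \right)} = -3 + 3 Y$
$k{\left(t \right)} = 0$ ($k{\left(t \right)} = \frac{t - t}{-4} = 0 \left(- \frac{1}{4}\right) = 0$)
$j = -728$ ($j = \left(-52\right) 14 = -728$)
$j k{\left(W{\left(-4,4 \right)} \right)} = \left(-728\right) 0 = 0$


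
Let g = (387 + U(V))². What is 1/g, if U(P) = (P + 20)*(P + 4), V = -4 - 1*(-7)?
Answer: 1/300304 ≈ 3.3300e-6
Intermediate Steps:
V = 3 (V = -4 + 7 = 3)
U(P) = (4 + P)*(20 + P) (U(P) = (20 + P)*(4 + P) = (4 + P)*(20 + P))
g = 300304 (g = (387 + (80 + 3² + 24*3))² = (387 + (80 + 9 + 72))² = (387 + 161)² = 548² = 300304)
1/g = 1/300304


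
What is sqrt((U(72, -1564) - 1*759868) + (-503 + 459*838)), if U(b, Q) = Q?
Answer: I*sqrt(377293) ≈ 614.24*I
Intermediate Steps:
sqrt((U(72, -1564) - 1*759868) + (-503 + 459*838)) = sqrt((-1564 - 1*759868) + (-503 + 459*838)) = sqrt((-1564 - 759868) + (-503 + 384642)) = sqrt(-761432 + 384139) = sqrt(-377293) = I*sqrt(377293)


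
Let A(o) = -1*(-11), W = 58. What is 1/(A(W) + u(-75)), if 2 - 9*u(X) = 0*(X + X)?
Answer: 9/101 ≈ 0.089109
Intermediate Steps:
u(X) = 2/9 (u(X) = 2/9 - 0*(X + X) = 2/9 - 0*2*X = 2/9 - ⅑*0 = 2/9 + 0 = 2/9)
A(o) = 11
1/(A(W) + u(-75)) = 1/(11 + 2/9) = 1/(101/9) = 9/101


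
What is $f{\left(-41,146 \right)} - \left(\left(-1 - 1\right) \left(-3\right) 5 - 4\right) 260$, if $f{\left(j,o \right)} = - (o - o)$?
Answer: $-6760$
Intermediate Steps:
$f{\left(j,o \right)} = 0$ ($f{\left(j,o \right)} = \left(-1\right) 0 = 0$)
$f{\left(-41,146 \right)} - \left(\left(-1 - 1\right) \left(-3\right) 5 - 4\right) 260 = 0 - \left(\left(-1 - 1\right) \left(-3\right) 5 - 4\right) 260 = 0 - \left(\left(-2\right) \left(-3\right) 5 - 4\right) 260 = 0 - \left(6 \cdot 5 - 4\right) 260 = 0 - \left(30 - 4\right) 260 = 0 - 26 \cdot 260 = 0 - 6760 = -6760$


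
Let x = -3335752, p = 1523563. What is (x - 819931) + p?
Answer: -2632120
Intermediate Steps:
(x - 819931) + p = (-3335752 - 819931) + 1523563 = -4155683 + 1523563 = -2632120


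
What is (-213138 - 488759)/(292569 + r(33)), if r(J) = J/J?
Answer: -701897/292570 ≈ -2.3991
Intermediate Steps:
r(J) = 1
(-213138 - 488759)/(292569 + r(33)) = (-213138 - 488759)/(292569 + 1) = -701897/292570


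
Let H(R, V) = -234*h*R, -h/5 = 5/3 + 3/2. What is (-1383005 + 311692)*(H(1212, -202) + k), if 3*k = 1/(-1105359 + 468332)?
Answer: -9193614766216801067/1911081 ≈ -4.8107e+12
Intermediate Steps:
h = -95/6 (h = -5*(5/3 + 3/2) = -5*19/6 = -95/6 ≈ -15.833)
H(R, V) = 3705*R (H(R, V) = -(-3705)*R = 3705*R)
k = -1/1911081 (k = 1/(3*(-1105359 + 468332)) = (⅓)/(-637027) = (⅓)*(-1/637027) = -1/1911081 ≈ -5.2326e-7)
(-1383005 + 311692)*(H(1212, -202) + k) = (-1383005 + 311692)*(3705*1212 - 1/1911081) = -1071313*(4490460 - 1/1911081) = -1071313*8581632787259/1911081 = -9193614766216801067/1911081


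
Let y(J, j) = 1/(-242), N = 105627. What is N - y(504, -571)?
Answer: 25561735/242 ≈ 1.0563e+5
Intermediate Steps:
y(J, j) = -1/242
N - y(504, -571) = 105627 - 1*(-1/242) = 105627 + 1/242 = 25561735/242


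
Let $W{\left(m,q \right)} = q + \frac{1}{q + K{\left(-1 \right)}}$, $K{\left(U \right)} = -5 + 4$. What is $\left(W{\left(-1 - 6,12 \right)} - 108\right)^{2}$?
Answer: $\frac{1113025}{121} \approx 9198.5$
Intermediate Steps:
$K{\left(U \right)} = -1$
$W{\left(m,q \right)} = q + \frac{1}{-1 + q}$ ($W{\left(m,q \right)} = q + \frac{1}{q - 1} = q + \frac{1}{-1 + q}$)
$\left(W{\left(-1 - 6,12 \right)} - 108\right)^{2} = \left(\frac{1 + 12^{2} - 12}{-1 + 12} - 108\right)^{2} = \left(\frac{1 + 144 - 12}{11} - 108\right)^{2} = \left(\frac{1}{11} \cdot 133 - 108\right)^{2} = \left(\frac{133}{11} - 108\right)^{2} = \left(- \frac{1055}{11}\right)^{2} = \frac{1113025}{121}$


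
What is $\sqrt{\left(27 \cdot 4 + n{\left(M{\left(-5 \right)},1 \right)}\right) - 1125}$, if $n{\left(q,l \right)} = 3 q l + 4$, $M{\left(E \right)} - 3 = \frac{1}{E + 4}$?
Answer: $i \sqrt{1007} \approx 31.733 i$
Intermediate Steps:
$M{\left(E \right)} = 3 + \frac{1}{4 + E}$ ($M{\left(E \right)} = 3 + \frac{1}{E + 4} = 3 + \frac{1}{4 + E}$)
$n{\left(q,l \right)} = 4 + 3 l q$ ($n{\left(q,l \right)} = 3 l q + 4 = 4 + 3 l q$)
$\sqrt{\left(27 \cdot 4 + n{\left(M{\left(-5 \right)},1 \right)}\right) - 1125} = \sqrt{\left(27 \cdot 4 + \left(4 + 3 \cdot 1 \frac{13 + 3 \left(-5\right)}{4 - 5}\right)\right) - 1125} = \sqrt{\left(108 + \left(4 + 3 \cdot 1 \frac{13 - 15}{-1}\right)\right) - 1125} = \sqrt{\left(108 + \left(4 + 3 \cdot 1 \left(\left(-1\right) \left(-2\right)\right)\right)\right) - 1125} = \sqrt{\left(108 + \left(4 + 3 \cdot 1 \cdot 2\right)\right) - 1125} = \sqrt{\left(108 + \left(4 + 6\right)\right) - 1125} = \sqrt{\left(108 + 10\right) - 1125} = \sqrt{118 - 1125} = \sqrt{-1007} = i \sqrt{1007}$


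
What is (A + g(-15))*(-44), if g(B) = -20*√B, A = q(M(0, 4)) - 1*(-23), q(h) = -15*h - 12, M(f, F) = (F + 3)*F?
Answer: 17996 + 880*I*√15 ≈ 17996.0 + 3408.2*I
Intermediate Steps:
M(f, F) = F*(3 + F) (M(f, F) = (3 + F)*F = F*(3 + F))
q(h) = -12 - 15*h
A = -409 (A = (-12 - 60*(3 + 4)) - 1*(-23) = (-12 - 60*7) + 23 = (-12 - 15*28) + 23 = (-12 - 420) + 23 = -432 + 23 = -409)
(A + g(-15))*(-44) = (-409 - 20*I*√15)*(-44) = 17996 + 880*I*√15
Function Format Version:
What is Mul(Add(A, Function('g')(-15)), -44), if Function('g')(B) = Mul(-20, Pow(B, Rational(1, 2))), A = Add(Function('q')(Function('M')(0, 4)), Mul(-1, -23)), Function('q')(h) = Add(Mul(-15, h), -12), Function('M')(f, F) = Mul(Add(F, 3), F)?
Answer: Add(17996, Mul(880, I, Pow(15, Rational(1, 2)))) ≈ Add(17996., Mul(3408.2, I))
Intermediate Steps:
Function('M')(f, F) = Mul(F, Add(3, F)) (Function('M')(f, F) = Mul(Add(3, F), F) = Mul(F, Add(3, F)))
Function('q')(h) = Add(-12, Mul(-15, h))
A = -409 (A = Add(Add(-12, Mul(-15, Mul(4, Add(3, 4)))), Mul(-1, -23)) = Add(Add(-12, Mul(-15, Mul(4, 7))), 23) = Add(Add(-12, Mul(-15, 28)), 23) = Add(Add(-12, -420), 23) = Add(-432, 23) = -409)
Mul(Add(A, Function('g')(-15)), -44) = Mul(Add(-409, Mul(-20, Pow(-15, Rational(1, 2)))), -44) = Mul(Add(-409, Mul(-20, Mul(I, Pow(15, Rational(1, 2))))), -44) = Mul(Add(-409, Mul(-20, I, Pow(15, Rational(1, 2)))), -44) = Add(17996, Mul(880, I, Pow(15, Rational(1, 2))))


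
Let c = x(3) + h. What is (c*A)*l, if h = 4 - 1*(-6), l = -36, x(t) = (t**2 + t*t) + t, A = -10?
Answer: 11160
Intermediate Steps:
x(t) = t + 2*t**2 (x(t) = (t**2 + t**2) + t = 2*t**2 + t = t + 2*t**2)
h = 10 (h = 4 + 6 = 10)
c = 31 (c = 3*(1 + 2*3) + 10 = 3*(1 + 6) + 10 = 3*7 + 10 = 21 + 10 = 31)
(c*A)*l = (31*(-10))*(-36) = -310*(-36) = 11160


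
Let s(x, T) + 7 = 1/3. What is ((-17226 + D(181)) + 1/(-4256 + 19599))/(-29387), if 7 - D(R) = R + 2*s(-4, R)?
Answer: 800290877/1352654223 ≈ 0.59165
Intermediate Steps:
s(x, T) = -20/3 (s(x, T) = -7 + 1/3 = -20/3)
D(R) = 61/3 - R (D(R) = 7 - (R + 2*(-20/3)) = 7 - (R - 40/3) = 7 - (-40/3 + R) = 7 + (40/3 - R) = 61/3 - R)
((-17226 + D(181)) + 1/(-4256 + 19599))/(-29387) = ((-17226 + (61/3 - 1*181)) + 1/(-4256 + 19599))/(-29387) = ((-17226 + (61/3 - 181)) + 1/15343)*(-1/29387) = ((-17226 - 482/3) + 1/15343)*(-1/29387) = (-52160/3 + 1/15343)*(-1/29387) = -800290877/46029*(-1/29387) = 800290877/1352654223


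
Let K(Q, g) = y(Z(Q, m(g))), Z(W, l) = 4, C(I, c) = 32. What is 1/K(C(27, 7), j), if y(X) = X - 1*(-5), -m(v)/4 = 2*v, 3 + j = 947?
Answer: ⅑ ≈ 0.11111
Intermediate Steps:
j = 944 (j = -3 + 947 = 944)
m(v) = -8*v
y(X) = 5 + X (y(X) = X + 5 = 5 + X)
K(Q, g) = 9 (K(Q, g) = 5 + 4 = 9)
1/K(C(27, 7), j) = 1/9 = ⅑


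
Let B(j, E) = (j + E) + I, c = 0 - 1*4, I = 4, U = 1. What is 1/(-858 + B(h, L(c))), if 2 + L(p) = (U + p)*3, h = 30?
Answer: -1/835 ≈ -0.0011976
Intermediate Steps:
c = -4 (c = 0 - 4 = -4)
L(p) = 1 + 3*p (L(p) = -2 + (1 + p)*3 = -2 + (3 + 3*p) = 1 + 3*p)
B(j, E) = 4 + E + j (B(j, E) = (j + E) + 4 = (E + j) + 4 = 4 + E + j)
1/(-858 + B(h, L(c))) = 1/(-858 + (4 + (1 + 3*(-4)) + 30)) = 1/(-858 + (4 + (1 - 12) + 30)) = 1/(-858 + (4 - 11 + 30)) = 1/(-858 + 23) = 1/(-835) = -1/835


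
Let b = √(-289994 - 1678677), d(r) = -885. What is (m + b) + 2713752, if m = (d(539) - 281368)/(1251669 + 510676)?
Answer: 4782566986187/1762345 + I*√1968671 ≈ 2.7138e+6 + 1403.1*I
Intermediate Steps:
b = I*√1968671 (b = √(-1968671) = I*√1968671 ≈ 1403.1*I)
m = -282253/1762345 (m = (-885 - 281368)/(1251669 + 510676) = -282253/1762345 ≈ -0.16016)
(m + b) + 2713752 = (-282253/1762345 + I*√1968671) + 2713752 = 4782566986187/1762345 + I*√1968671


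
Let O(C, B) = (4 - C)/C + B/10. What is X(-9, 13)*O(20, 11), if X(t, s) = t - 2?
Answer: -33/10 ≈ -3.3000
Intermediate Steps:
X(t, s) = -2 + t
O(C, B) = B/10 + (4 - C)/C (O(C, B) = (4 - C)/C + B*(⅒) = (4 - C)/C + B/10 = B/10 + (4 - C)/C)
X(-9, 13)*O(20, 11) = (-2 - 9)*(-1 + 4/20 + (⅒)*11) = -11*(-1 + 4*(1/20) + 11/10) = -11*(-1 + ⅕ + 11/10) = -11*3/10 = -33/10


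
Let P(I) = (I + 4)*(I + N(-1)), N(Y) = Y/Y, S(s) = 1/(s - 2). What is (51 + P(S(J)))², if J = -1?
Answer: 231361/81 ≈ 2856.3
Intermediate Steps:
S(s) = 1/(-2 + s)
N(Y) = 1
P(I) = (1 + I)*(4 + I) (P(I) = (I + 4)*(I + 1) = (4 + I)*(1 + I) = (1 + I)*(4 + I))
(51 + P(S(J)))² = (51 + (4 + (1/(-2 - 1))² + 5/(-2 - 1)))² = (51 + (4 + (1/(-3))² + 5/(-3)))² = (51 + (4 + (-⅓)² + 5*(-⅓)))² = (51 + (4 + ⅑ - 5/3))² = (51 + 22/9)² = (481/9)² = 231361/81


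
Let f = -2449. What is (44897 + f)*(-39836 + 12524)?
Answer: -1159339776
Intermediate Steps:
(44897 + f)*(-39836 + 12524) = (44897 - 2449)*(-39836 + 12524) = 42448*(-27312) = -1159339776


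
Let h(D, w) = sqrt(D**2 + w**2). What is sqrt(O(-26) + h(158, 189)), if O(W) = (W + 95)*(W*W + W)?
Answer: sqrt(44850 + sqrt(60685)) ≈ 212.36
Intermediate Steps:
O(W) = (95 + W)*(W + W**2) (O(W) = (95 + W)*(W**2 + W) = (95 + W)*(W + W**2))
sqrt(O(-26) + h(158, 189)) = sqrt(-26*(95 + (-26)**2 + 96*(-26)) + sqrt(158**2 + 189**2)) = sqrt(-26*(95 + 676 - 2496) + sqrt(24964 + 35721)) = sqrt(-26*(-1725) + sqrt(60685)) = sqrt(44850 + sqrt(60685))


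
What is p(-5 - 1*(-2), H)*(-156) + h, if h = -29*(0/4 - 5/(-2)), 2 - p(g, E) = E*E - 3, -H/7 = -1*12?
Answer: 2199767/2 ≈ 1.0999e+6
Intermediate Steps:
H = 84 (H = -(-7)*12 = -7*(-12) = 84)
p(g, E) = 5 - E² (p(g, E) = 2 - (E*E - 3) = 2 - (E² - 3) = 2 - (-3 + E²) = 2 + (3 - E²) = 5 - E²)
h = -145/2 (h = -29*(0*(¼) - 5*(-½)) = -29*(0 + 5/2) = -29*5/2 = -145/2 ≈ -72.500)
p(-5 - 1*(-2), H)*(-156) + h = (5 - 1*84²)*(-156) - 145/2 = (5 - 1*7056)*(-156) - 145/2 = (5 - 7056)*(-156) - 145/2 = -7051*(-156) - 145/2 = 1099956 - 145/2 = 2199767/2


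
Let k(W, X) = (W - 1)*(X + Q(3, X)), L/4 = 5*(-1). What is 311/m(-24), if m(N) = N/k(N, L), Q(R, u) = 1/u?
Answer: -623555/96 ≈ -6495.4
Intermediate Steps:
L = -20 (L = 4*(5*(-1)) = 4*(-5) = -20)
k(W, X) = (-1 + W)*(X + 1/X) (k(W, X) = (W - 1)*(X + 1/X) = (-1 + W)*(X + 1/X))
m(N) = N/(401/20 - 401*N/20) (m(N) = N/(((-1 + N + (-20)²*(-1 + N))/(-20))) = N/((-(-1 + N + 400*(-1 + N))/20)) = N/((-(-1 + N + (-400 + 400*N))/20)) = N/((-(-401 + 401*N)/20)) = N/(401/20 - 401*N/20))
311/m(-24) = 311/(((20/401)*(-24)/(1 - 1*(-24)))) = 311/(((20/401)*(-24)/(1 + 24))) = 311/(((20/401)*(-24)/25)) = 311/(((20/401)*(-24)*(1/25))) = 311/(-96/2005) = 311*(-2005/96) = -623555/96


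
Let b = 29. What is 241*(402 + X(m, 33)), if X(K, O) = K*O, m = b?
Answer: 327519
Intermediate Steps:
m = 29
241*(402 + X(m, 33)) = 241*(402 + 29*33) = 241*(402 + 957) = 241*1359 = 327519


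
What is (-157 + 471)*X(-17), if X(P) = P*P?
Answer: 90746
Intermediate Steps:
X(P) = P²
(-157 + 471)*X(-17) = (-157 + 471)*(-17)² = 314*289 = 90746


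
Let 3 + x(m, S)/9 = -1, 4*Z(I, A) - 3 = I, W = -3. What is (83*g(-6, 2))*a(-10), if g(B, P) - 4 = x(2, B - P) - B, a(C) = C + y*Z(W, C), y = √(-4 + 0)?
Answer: 21580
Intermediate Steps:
y = 2*I (y = √(-4) = 2*I ≈ 2.0*I)
Z(I, A) = ¾ + I/4
x(m, S) = -36 (x(m, S) = -27 + 9*(-1) = -27 - 9 = -36)
a(C) = C (a(C) = C + (2*I)*(¾ + (¼)*(-3)) = C + (2*I)*(¾ - ¾) = C + (2*I)*0 = C + 0 = C)
g(B, P) = -32 - B (g(B, P) = 4 + (-36 - B) = -32 - B)
(83*g(-6, 2))*a(-10) = (83*(-32 - 1*(-6)))*(-10) = (83*(-32 + 6))*(-10) = (83*(-26))*(-10) = -2158*(-10) = 21580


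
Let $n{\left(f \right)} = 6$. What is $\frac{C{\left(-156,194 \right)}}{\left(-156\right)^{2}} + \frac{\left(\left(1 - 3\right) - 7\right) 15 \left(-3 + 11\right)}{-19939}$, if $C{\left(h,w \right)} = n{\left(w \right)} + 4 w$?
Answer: $\frac{20937589}{242617752} \approx 0.086299$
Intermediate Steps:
$C{\left(h,w \right)} = 6 + 4 w$
$\frac{C{\left(-156,194 \right)}}{\left(-156\right)^{2}} + \frac{\left(\left(1 - 3\right) - 7\right) 15 \left(-3 + 11\right)}{-19939} = \frac{6 + 4 \cdot 194}{\left(-156\right)^{2}} + \frac{\left(\left(1 - 3\right) - 7\right) 15 \left(-3 + 11\right)}{-19939} = \frac{6 + 776}{24336} + \left(-2 - 7\right) 15 \cdot 8 \left(- \frac{1}{19939}\right) = 782 \cdot \frac{1}{24336} + \left(-9\right) 120 \left(- \frac{1}{19939}\right) = \frac{391}{12168} - - \frac{1080}{19939} = \frac{391}{12168} + \frac{1080}{19939} = \frac{20937589}{242617752}$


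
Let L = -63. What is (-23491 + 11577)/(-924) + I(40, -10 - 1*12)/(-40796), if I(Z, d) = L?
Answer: 2480111/192324 ≈ 12.895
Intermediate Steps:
I(Z, d) = -63
(-23491 + 11577)/(-924) + I(40, -10 - 1*12)/(-40796) = (-23491 + 11577)/(-924) - 63/(-40796) = -11914*(-1/924) - 63*(-1/40796) = 851/66 + 9/5828 = 2480111/192324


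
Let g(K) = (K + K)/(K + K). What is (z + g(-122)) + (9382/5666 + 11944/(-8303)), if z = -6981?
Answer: -164181232999/23522399 ≈ -6979.8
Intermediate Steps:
g(K) = 1 (g(K) = (2*K)/((2*K)) = (2*K)*(1/(2*K)) = 1)
(z + g(-122)) + (9382/5666 + 11944/(-8303)) = (-6981 + 1) + (9382/5666 + 11944/(-8303)) = -6980 + (9382*(1/5666) + 11944*(-1/8303)) = -6980 + (4691/2833 - 11944/8303) = -6980 + 5112021/23522399 = -164181232999/23522399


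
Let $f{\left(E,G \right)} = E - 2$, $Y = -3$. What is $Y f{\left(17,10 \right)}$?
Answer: $-45$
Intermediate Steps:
$f{\left(E,G \right)} = -2 + E$
$Y f{\left(17,10 \right)} = - 3 \left(-2 + 17\right) = \left(-3\right) 15 = -45$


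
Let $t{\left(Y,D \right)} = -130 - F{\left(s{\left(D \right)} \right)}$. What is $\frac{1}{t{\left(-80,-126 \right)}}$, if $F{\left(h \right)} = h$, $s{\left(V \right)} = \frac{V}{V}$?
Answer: $- \frac{1}{131} \approx -0.0076336$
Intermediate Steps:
$s{\left(V \right)} = 1$
$t{\left(Y,D \right)} = -131$ ($t{\left(Y,D \right)} = -130 - 1 = -131$)
$\frac{1}{t{\left(-80,-126 \right)}} = \frac{1}{-131} = - \frac{1}{131}$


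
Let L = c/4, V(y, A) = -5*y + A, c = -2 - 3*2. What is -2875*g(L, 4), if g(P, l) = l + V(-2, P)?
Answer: -34500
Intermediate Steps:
c = -8 (c = -2 - 6 = -8)
V(y, A) = A - 5*y
L = -2 (L = -8/4 = -8*1/4 = -2)
g(P, l) = 10 + P + l (g(P, l) = l + (P - 5*(-2)) = l + (P + 10) = l + (10 + P) = 10 + P + l)
-2875*g(L, 4) = -2875*(10 - 2 + 4) = -2875*12 = -34500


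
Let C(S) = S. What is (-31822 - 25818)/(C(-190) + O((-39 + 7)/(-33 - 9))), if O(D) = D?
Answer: 605220/1987 ≈ 304.59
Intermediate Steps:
(-31822 - 25818)/(C(-190) + O((-39 + 7)/(-33 - 9))) = (-31822 - 25818)/(-190 + (-39 + 7)/(-33 - 9)) = -57640/(-190 - 32/(-42)) = -57640/(-190 - 32*(-1/42)) = -57640/(-190 + 16/21) = -57640/(-3974/21) = -57640*(-21/3974) = 605220/1987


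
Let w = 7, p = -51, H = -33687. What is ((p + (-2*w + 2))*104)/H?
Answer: 728/3743 ≈ 0.19450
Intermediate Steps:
((p + (-2*w + 2))*104)/H = ((-51 + (-2*7 + 2))*104)/(-33687) = ((-51 + (-14 + 2))*104)*(-1/33687) = ((-51 - 12)*104)*(-1/33687) = -63*104*(-1/33687) = -6552*(-1/33687) = 728/3743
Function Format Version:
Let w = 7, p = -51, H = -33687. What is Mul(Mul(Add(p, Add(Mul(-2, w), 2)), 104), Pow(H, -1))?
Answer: Rational(728, 3743) ≈ 0.19450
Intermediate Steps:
Mul(Mul(Add(p, Add(Mul(-2, w), 2)), 104), Pow(H, -1)) = Mul(Mul(Add(-51, Add(Mul(-2, 7), 2)), 104), Pow(-33687, -1)) = Mul(Mul(Add(-51, Add(-14, 2)), 104), Rational(-1, 33687)) = Mul(Mul(Add(-51, -12), 104), Rational(-1, 33687)) = Mul(Mul(-63, 104), Rational(-1, 33687)) = Mul(-6552, Rational(-1, 33687)) = Rational(728, 3743)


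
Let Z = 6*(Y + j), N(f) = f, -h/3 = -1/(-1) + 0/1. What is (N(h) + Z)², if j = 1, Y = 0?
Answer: 9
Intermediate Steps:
h = -3 (h = -3*(-1/(-1) + 0/1) = -3*(-1*(-1) + 0*1) = -3*(1 + 0) = -3*1 = -3)
Z = 6 (Z = 6*(0 + 1) = 6*1 = 6)
(N(h) + Z)² = (-3 + 6)² = 3² = 9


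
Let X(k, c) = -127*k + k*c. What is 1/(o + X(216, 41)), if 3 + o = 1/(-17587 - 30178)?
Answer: -47765/887425936 ≈ -5.3824e-5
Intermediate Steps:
X(k, c) = -127*k + c*k
o = -143296/47765 (o = -3 + 1/(-17587 - 30178) = -3 + 1/(-47765) = -3 - 1/47765 = -143296/47765 ≈ -3.0000)
1/(o + X(216, 41)) = 1/(-143296/47765 + 216*(-127 + 41)) = 1/(-143296/47765 + 216*(-86)) = 1/(-143296/47765 - 18576) = 1/(-887425936/47765) = -47765/887425936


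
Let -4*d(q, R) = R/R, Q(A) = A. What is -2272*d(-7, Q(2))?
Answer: 568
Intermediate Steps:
d(q, R) = -¼ (d(q, R) = -R/(4*R) = -¼*1 = -¼)
-2272*d(-7, Q(2)) = -2272*(-¼) = 568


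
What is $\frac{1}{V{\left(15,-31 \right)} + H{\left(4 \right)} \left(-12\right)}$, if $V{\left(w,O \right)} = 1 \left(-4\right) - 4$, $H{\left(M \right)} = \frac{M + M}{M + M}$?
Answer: $- \frac{1}{20} \approx -0.05$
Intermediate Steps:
$H{\left(M \right)} = 1$ ($H{\left(M \right)} = \frac{2 M}{2 M} = 2 M \frac{1}{2 M} = 1$)
$V{\left(w,O \right)} = -8$ ($V{\left(w,O \right)} = -4 - 4 = -8$)
$\frac{1}{V{\left(15,-31 \right)} + H{\left(4 \right)} \left(-12\right)} = \frac{1}{-8 + 1 \left(-12\right)} = \frac{1}{-8 - 12} = \frac{1}{-20} = - \frac{1}{20}$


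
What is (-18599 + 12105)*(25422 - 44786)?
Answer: 125749816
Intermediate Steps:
(-18599 + 12105)*(25422 - 44786) = -6494*(-19364) = 125749816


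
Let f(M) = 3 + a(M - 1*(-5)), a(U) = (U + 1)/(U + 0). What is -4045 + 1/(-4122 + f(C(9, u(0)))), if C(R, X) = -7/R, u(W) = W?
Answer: -632941413/156475 ≈ -4045.0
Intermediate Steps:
a(U) = (1 + U)/U
f(M) = 3 + (6 + M)/(5 + M) (f(M) = 3 + (1 + (M - 1*(-5)))/(M - 1*(-5)) = 3 + (1 + (M + 5))/(M + 5) = 3 + (1 + (5 + M))/(5 + M) = 3 + (6 + M)/(5 + M))
-4045 + 1/(-4122 + f(C(9, u(0)))) = -4045 + 1/(-4122 + (21 + 4*(-7/9))/(5 - 7/9)) = -4045 + 1/(-4122 + (21 - 28/9)/(38/9)) = -4045 + 1/(-4122 + (9/38)*(161/9)) = -4045 + 1/(-4122 + 161/38) = -4045 + 1/(-156475/38) = -4045 - 38/156475 = -632941413/156475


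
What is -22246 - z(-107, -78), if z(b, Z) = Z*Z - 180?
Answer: -28150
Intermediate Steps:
z(b, Z) = -180 + Z² (z(b, Z) = Z² - 180 = -180 + Z²)
-22246 - z(-107, -78) = -22246 - (-180 + (-78)²) = -22246 - (-180 + 6084) = -22246 - 1*5904 = -22246 - 5904 = -28150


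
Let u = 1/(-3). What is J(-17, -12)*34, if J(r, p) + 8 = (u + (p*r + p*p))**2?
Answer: 36984418/9 ≈ 4.1094e+6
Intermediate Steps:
u = -1/3 ≈ -0.33333
J(r, p) = -8 + (-1/3 + p**2 + p*r)**2 (J(r, p) = -8 + (-1/3 + (p*r + p*p))**2 = -8 + (-1/3 + (p*r + p**2))**2 = -8 + (-1/3 + (p**2 + p*r))**2 = -8 + (-1/3 + p**2 + p*r)**2)
J(-17, -12)*34 = (-8 + (-1 + 3*(-12)**2 + 3*(-12)*(-17))**2/9)*34 = (-8 + (-1 + 3*144 + 612)**2/9)*34 = (-8 + (-1 + 432 + 612)**2/9)*34 = (-8 + (1/9)*1043**2)*34 = (-8 + (1/9)*1087849)*34 = (-8 + 1087849/9)*34 = (1087777/9)*34 = 36984418/9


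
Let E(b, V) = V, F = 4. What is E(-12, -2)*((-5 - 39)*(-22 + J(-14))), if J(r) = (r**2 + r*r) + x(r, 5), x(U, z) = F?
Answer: 32912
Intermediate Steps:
x(U, z) = 4
J(r) = 4 + 2*r**2 (J(r) = (r**2 + r*r) + 4 = (r**2 + r**2) + 4 = 2*r**2 + 4 = 4 + 2*r**2)
E(-12, -2)*((-5 - 39)*(-22 + J(-14))) = -2*(-5 - 39)*(-22 + (4 + 2*(-14)**2)) = -(-88)*(-22 + (4 + 2*196)) = -(-88)*(-22 + (4 + 392)) = -(-88)*(-22 + 396) = -(-88)*374 = -2*(-16456) = 32912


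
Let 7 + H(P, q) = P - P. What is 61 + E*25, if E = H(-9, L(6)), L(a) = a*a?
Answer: -114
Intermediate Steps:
L(a) = a²
H(P, q) = -7 (H(P, q) = -7 + (P - P) = -7 + 0 = -7)
E = -7
61 + E*25 = 61 - 7*25 = 61 - 175 = -114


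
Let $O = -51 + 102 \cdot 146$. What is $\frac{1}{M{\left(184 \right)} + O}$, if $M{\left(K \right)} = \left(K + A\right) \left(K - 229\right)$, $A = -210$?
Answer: $\frac{1}{16011} \approx 6.2457 \cdot 10^{-5}$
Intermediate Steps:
$O = 14841$ ($O = -51 + 14892 = 14841$)
$M{\left(K \right)} = \left(-229 + K\right) \left(-210 + K\right)$ ($M{\left(K \right)} = \left(K - 210\right) \left(K - 229\right) = \left(-210 + K\right) \left(-229 + K\right) = \left(-229 + K\right) \left(-210 + K\right)$)
$\frac{1}{M{\left(184 \right)} + O} = \frac{1}{\left(48090 + 184^{2} - 80776\right) + 14841} = \frac{1}{\left(48090 + 33856 - 80776\right) + 14841} = \frac{1}{1170 + 14841} = \frac{1}{16011}$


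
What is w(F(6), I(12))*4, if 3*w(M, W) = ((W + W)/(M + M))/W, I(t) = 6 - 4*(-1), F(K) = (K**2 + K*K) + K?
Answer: 2/117 ≈ 0.017094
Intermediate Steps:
F(K) = K + 2*K**2 (F(K) = (K**2 + K**2) + K = 2*K**2 + K = K + 2*K**2)
I(t) = 10 (I(t) = 6 - 1*(-4) = 6 + 4 = 10)
w(M, W) = 1/(3*M) (w(M, W) = (((W + W)/(M + M))/W)/3 = (((2*W)/((2*M)))/W)/3 = (((2*W)*(1/(2*M)))/W)/3 = ((W/M)/W)/3 = 1/(3*M))
w(F(6), I(12))*4 = (1/(3*((6*(1 + 2*6)))))*4 = (1/(3*((6*(1 + 12)))))*4 = (1/(3*((6*13))))*4 = ((1/3)/78)*4 = ((1/3)*(1/78))*4 = (1/234)*4 = 2/117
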